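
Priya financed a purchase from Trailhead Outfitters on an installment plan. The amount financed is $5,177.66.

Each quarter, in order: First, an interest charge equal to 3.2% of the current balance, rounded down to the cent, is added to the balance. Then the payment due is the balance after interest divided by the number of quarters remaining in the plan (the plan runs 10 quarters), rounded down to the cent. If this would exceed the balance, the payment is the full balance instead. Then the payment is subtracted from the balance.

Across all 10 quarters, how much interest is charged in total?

Quarter 1: opening $5,177.66; interest $165.68 → $5,343.34; payment $534.33; balance $4,809.01
Quarter 2: opening $4,809.01; interest $153.88 → $4,962.89; payment $551.43; balance $4,411.46
Quarter 3: opening $4,411.46; interest $141.16 → $4,552.62; payment $569.07; balance $3,983.55
Quarter 4: opening $3,983.55; interest $127.47 → $4,111.02; payment $587.28; balance $3,523.74
Quarter 5: opening $3,523.74; interest $112.75 → $3,636.49; payment $606.08; balance $3,030.41
Quarter 6: opening $3,030.41; interest $96.97 → $3,127.38; payment $625.47; balance $2,501.91
Quarter 7: opening $2,501.91; interest $80.06 → $2,581.97; payment $645.49; balance $1,936.48
Quarter 8: opening $1,936.48; interest $61.96 → $1,998.44; payment $666.14; balance $1,332.30
Quarter 9: opening $1,332.30; interest $42.63 → $1,374.93; payment $687.46; balance $687.47
Quarter 10: opening $687.47; interest $21.99 → $709.46; payment $709.46; balance $0.00
Total interest: $165.68 + $153.88 + $141.16 + $127.47 + $112.75 + $96.97 + $80.06 + $61.96 + $42.63 + $21.99 = $1,004.55

$1,004.55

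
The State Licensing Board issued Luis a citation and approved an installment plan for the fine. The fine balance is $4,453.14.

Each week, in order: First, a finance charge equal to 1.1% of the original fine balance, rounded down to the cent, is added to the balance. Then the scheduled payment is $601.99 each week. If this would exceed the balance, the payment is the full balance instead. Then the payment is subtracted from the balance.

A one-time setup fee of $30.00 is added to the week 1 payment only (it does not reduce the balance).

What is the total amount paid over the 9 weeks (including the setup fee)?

$4,923.96

Week 1: opening $4,453.14; interest $48.98 → $4,502.12; payment $601.99 (+ $30.00 fee); balance $3,900.13
Week 2: opening $3,900.13; interest $48.98 → $3,949.11; payment $601.99; balance $3,347.12
Week 3: opening $3,347.12; interest $48.98 → $3,396.10; payment $601.99; balance $2,794.11
Week 4: opening $2,794.11; interest $48.98 → $2,843.09; payment $601.99; balance $2,241.10
Week 5: opening $2,241.10; interest $48.98 → $2,290.08; payment $601.99; balance $1,688.09
Week 6: opening $1,688.09; interest $48.98 → $1,737.07; payment $601.99; balance $1,135.08
Week 7: opening $1,135.08; interest $48.98 → $1,184.06; payment $601.99; balance $582.07
Week 8: opening $582.07; interest $48.98 → $631.05; payment $601.99; balance $29.06
Week 9: opening $29.06; interest $48.98 → $78.04; payment $78.04; balance $0.00
Total paid: $4,923.96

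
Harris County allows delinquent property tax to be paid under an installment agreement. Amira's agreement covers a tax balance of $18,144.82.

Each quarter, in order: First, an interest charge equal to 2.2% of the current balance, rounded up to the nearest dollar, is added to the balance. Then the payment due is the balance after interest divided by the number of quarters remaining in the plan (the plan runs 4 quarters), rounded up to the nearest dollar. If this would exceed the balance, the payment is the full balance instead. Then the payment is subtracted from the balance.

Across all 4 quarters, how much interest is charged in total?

Quarter 1: opening $18,144.82; interest $400.00 → $18,544.82; payment $4,637.00; balance $13,907.82
Quarter 2: opening $13,907.82; interest $306.00 → $14,213.82; payment $4,738.00; balance $9,475.82
Quarter 3: opening $9,475.82; interest $209.00 → $9,684.82; payment $4,843.00; balance $4,841.82
Quarter 4: opening $4,841.82; interest $107.00 → $4,948.82; payment $4,948.82; balance $0.00
Total interest: $400.00 + $306.00 + $209.00 + $107.00 = $1,022.00

$1,022.00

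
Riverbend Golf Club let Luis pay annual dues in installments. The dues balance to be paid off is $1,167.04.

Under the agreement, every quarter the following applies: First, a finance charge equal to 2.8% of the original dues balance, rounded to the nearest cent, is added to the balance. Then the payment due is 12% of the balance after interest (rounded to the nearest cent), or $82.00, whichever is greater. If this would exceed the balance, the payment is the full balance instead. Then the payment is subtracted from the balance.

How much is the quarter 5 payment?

# | Opening | Interest | Payment | End bal
1 | $1,167.04 | $32.68 | $143.97 | $1,055.75
2 | $1,055.75 | $32.68 | $130.61 | $957.82
3 | $957.82 | $32.68 | $118.86 | $871.64
4 | $871.64 | $32.68 | $108.52 | $795.80
5 | $795.80 | $32.68 | $99.42 | $729.06

$99.42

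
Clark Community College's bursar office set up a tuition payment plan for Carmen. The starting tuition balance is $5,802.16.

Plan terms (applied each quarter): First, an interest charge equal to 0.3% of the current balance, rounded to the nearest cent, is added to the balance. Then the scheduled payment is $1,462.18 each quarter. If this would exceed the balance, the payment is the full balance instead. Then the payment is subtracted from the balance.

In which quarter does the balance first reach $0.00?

# | Opening | Interest | Payment | End bal
1 | $5,802.16 | $17.41 | $1,462.18 | $4,357.39
2 | $4,357.39 | $13.07 | $1,462.18 | $2,908.28
3 | $2,908.28 | $8.72 | $1,462.18 | $1,454.82
4 | $1,454.82 | $4.36 | $1,459.18 | $0.00
Balance reaches $0.00 in quarter 4.

4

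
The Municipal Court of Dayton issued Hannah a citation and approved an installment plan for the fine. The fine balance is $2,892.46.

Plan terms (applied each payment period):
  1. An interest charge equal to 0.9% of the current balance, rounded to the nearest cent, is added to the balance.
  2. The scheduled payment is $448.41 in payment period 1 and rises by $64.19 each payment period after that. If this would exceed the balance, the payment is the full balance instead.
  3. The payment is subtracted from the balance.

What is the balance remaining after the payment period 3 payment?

Payment period 1: $2,892.46 +$26.03 interest = $2,918.49; pay $448.41 → $2,470.08
Payment period 2: $2,470.08 +$22.23 interest = $2,492.31; pay $512.60 → $1,979.71
Payment period 3: $1,979.71 +$17.82 interest = $1,997.53; pay $576.79 → $1,420.74

$1,420.74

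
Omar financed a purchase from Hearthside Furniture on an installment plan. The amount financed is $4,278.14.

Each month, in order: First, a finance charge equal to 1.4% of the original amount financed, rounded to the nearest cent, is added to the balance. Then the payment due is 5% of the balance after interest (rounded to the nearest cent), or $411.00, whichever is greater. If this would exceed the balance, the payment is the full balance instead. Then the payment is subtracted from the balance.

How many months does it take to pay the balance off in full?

13

Month 1: $4,278.14 +$59.89 interest = $4,338.03; pay $411.00 → $3,927.03
Month 2: $3,927.03 +$59.89 interest = $3,986.92; pay $411.00 → $3,575.92
Month 3: $3,575.92 +$59.89 interest = $3,635.81; pay $411.00 → $3,224.81
Month 4: $3,224.81 +$59.89 interest = $3,284.70; pay $411.00 → $2,873.70
Month 5: $2,873.70 +$59.89 interest = $2,933.59; pay $411.00 → $2,522.59
Month 6: $2,522.59 +$59.89 interest = $2,582.48; pay $411.00 → $2,171.48
Month 7: $2,171.48 +$59.89 interest = $2,231.37; pay $411.00 → $1,820.37
Month 8: $1,820.37 +$59.89 interest = $1,880.26; pay $411.00 → $1,469.26
Month 9: $1,469.26 +$59.89 interest = $1,529.15; pay $411.00 → $1,118.15
Month 10: $1,118.15 +$59.89 interest = $1,178.04; pay $411.00 → $767.04
Month 11: $767.04 +$59.89 interest = $826.93; pay $411.00 → $415.93
Month 12: $415.93 +$59.89 interest = $475.82; pay $411.00 → $64.82
Month 13: $64.82 +$59.89 interest = $124.71; pay $124.71 → $0.00
Balance reaches $0.00 in month 13.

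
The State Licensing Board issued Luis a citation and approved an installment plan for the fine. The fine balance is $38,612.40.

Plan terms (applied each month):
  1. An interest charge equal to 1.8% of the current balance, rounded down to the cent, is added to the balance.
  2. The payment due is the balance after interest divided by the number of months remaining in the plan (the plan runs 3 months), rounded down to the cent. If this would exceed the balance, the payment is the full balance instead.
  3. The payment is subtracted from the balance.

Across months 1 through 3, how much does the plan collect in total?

$40,019.18

# | Opening | Interest | Payment | End bal
1 | $38,612.40 | $695.02 | $13,102.47 | $26,204.95
2 | $26,204.95 | $471.68 | $13,338.31 | $13,338.32
3 | $13,338.32 | $240.08 | $13,578.40 | $0.00
Total paid: $40,019.18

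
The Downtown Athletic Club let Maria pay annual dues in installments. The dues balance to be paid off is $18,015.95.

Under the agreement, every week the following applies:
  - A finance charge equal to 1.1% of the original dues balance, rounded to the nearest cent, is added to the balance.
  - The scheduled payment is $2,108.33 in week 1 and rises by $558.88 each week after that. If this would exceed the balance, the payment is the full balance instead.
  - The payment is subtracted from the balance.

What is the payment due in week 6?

Week 1: $18,015.95 +$198.18 interest = $18,214.13; pay $2,108.33 → $16,105.80
Week 2: $16,105.80 +$198.18 interest = $16,303.98; pay $2,667.21 → $13,636.77
Week 3: $13,636.77 +$198.18 interest = $13,834.95; pay $3,226.09 → $10,608.86
Week 4: $10,608.86 +$198.18 interest = $10,807.04; pay $3,784.97 → $7,022.07
Week 5: $7,022.07 +$198.18 interest = $7,220.25; pay $4,343.85 → $2,876.40
Week 6: $2,876.40 +$198.18 interest = $3,074.58; pay $3,074.58 → $0.00

$3,074.58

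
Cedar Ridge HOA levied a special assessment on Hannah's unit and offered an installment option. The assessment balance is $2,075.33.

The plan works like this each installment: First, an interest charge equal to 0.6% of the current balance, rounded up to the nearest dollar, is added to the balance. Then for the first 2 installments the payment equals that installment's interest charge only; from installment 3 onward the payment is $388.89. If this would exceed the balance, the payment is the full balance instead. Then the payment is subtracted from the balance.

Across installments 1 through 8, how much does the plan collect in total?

Installment 1: opening $2,075.33; interest $13.00 → $2,088.33; payment $13.00; balance $2,075.33
Installment 2: opening $2,075.33; interest $13.00 → $2,088.33; payment $13.00; balance $2,075.33
Installment 3: opening $2,075.33; interest $13.00 → $2,088.33; payment $388.89; balance $1,699.44
Installment 4: opening $1,699.44; interest $11.00 → $1,710.44; payment $388.89; balance $1,321.55
Installment 5: opening $1,321.55; interest $8.00 → $1,329.55; payment $388.89; balance $940.66
Installment 6: opening $940.66; interest $6.00 → $946.66; payment $388.89; balance $557.77
Installment 7: opening $557.77; interest $4.00 → $561.77; payment $388.89; balance $172.88
Installment 8: opening $172.88; interest $2.00 → $174.88; payment $174.88; balance $0.00
Total paid: $2,145.33

$2,145.33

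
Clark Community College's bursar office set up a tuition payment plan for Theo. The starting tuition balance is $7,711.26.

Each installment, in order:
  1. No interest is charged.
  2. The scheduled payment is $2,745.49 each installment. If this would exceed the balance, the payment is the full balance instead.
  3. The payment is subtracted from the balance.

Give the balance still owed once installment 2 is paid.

$2,220.28

# | Opening | Payment | End bal
1 | $7,711.26 | $2,745.49 | $4,965.77
2 | $4,965.77 | $2,745.49 | $2,220.28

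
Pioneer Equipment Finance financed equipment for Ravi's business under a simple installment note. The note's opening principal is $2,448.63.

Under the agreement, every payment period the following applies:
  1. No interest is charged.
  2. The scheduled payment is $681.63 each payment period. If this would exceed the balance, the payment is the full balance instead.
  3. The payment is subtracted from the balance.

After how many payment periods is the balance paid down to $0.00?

Payment period 1: opening $2,448.63; payment $681.63; balance $1,767.00
Payment period 2: opening $1,767.00; payment $681.63; balance $1,085.37
Payment period 3: opening $1,085.37; payment $681.63; balance $403.74
Payment period 4: opening $403.74; payment $403.74; balance $0.00
Balance reaches $0.00 in payment period 4.

4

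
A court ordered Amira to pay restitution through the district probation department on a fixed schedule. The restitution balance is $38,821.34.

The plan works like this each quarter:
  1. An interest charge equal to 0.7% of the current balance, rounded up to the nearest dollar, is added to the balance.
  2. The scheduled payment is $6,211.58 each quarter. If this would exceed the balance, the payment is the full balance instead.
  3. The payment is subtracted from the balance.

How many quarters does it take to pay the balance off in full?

7

Quarter 1: $38,821.34 +$272.00 interest = $39,093.34; pay $6,211.58 → $32,881.76
Quarter 2: $32,881.76 +$231.00 interest = $33,112.76; pay $6,211.58 → $26,901.18
Quarter 3: $26,901.18 +$189.00 interest = $27,090.18; pay $6,211.58 → $20,878.60
Quarter 4: $20,878.60 +$147.00 interest = $21,025.60; pay $6,211.58 → $14,814.02
Quarter 5: $14,814.02 +$104.00 interest = $14,918.02; pay $6,211.58 → $8,706.44
Quarter 6: $8,706.44 +$61.00 interest = $8,767.44; pay $6,211.58 → $2,555.86
Quarter 7: $2,555.86 +$18.00 interest = $2,573.86; pay $2,573.86 → $0.00
Balance reaches $0.00 in quarter 7.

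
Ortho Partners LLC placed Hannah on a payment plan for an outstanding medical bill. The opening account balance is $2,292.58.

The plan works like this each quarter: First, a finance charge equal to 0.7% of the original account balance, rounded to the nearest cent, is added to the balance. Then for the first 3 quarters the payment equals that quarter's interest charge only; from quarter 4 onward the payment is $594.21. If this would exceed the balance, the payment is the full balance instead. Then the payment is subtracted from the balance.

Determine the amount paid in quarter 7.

# | Opening | Interest | Payment | End bal
1 | $2,292.58 | $16.05 | $16.05 | $2,292.58
2 | $2,292.58 | $16.05 | $16.05 | $2,292.58
3 | $2,292.58 | $16.05 | $16.05 | $2,292.58
4 | $2,292.58 | $16.05 | $594.21 | $1,714.42
5 | $1,714.42 | $16.05 | $594.21 | $1,136.26
6 | $1,136.26 | $16.05 | $594.21 | $558.10
7 | $558.10 | $16.05 | $574.15 | $0.00

$574.15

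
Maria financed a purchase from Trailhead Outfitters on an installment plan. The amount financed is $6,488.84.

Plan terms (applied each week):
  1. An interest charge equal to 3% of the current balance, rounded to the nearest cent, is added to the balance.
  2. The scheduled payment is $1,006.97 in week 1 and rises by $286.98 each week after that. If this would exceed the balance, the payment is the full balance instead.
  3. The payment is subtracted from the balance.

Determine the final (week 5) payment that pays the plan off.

Week 1: opening $6,488.84; interest $194.67 → $6,683.51; payment $1,006.97; balance $5,676.54
Week 2: opening $5,676.54; interest $170.30 → $5,846.84; payment $1,293.95; balance $4,552.89
Week 3: opening $4,552.89; interest $136.59 → $4,689.48; payment $1,580.93; balance $3,108.55
Week 4: opening $3,108.55; interest $93.26 → $3,201.81; payment $1,867.91; balance $1,333.90
Week 5: opening $1,333.90; interest $40.02 → $1,373.92; payment $1,373.92; balance $0.00

$1,373.92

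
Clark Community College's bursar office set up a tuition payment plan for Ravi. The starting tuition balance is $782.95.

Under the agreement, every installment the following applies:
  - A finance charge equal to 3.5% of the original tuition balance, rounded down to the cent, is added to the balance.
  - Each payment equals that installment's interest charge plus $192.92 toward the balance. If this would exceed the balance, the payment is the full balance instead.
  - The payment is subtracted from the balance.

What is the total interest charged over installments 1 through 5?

$137.00

Installment 1: opening $782.95; interest $27.40 → $810.35; payment $220.32; balance $590.03
Installment 2: opening $590.03; interest $27.40 → $617.43; payment $220.32; balance $397.11
Installment 3: opening $397.11; interest $27.40 → $424.51; payment $220.32; balance $204.19
Installment 4: opening $204.19; interest $27.40 → $231.59; payment $220.32; balance $11.27
Installment 5: opening $11.27; interest $27.40 → $38.67; payment $38.67; balance $0.00
Total interest: $27.40 + $27.40 + $27.40 + $27.40 + $27.40 = $137.00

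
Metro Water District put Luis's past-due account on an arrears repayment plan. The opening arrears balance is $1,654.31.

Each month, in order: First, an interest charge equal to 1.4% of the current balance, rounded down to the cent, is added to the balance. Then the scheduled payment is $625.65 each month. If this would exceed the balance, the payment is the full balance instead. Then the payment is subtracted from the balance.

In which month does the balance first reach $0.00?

Month 1: opening $1,654.31; interest $23.16 → $1,677.47; payment $625.65; balance $1,051.82
Month 2: opening $1,051.82; interest $14.72 → $1,066.54; payment $625.65; balance $440.89
Month 3: opening $440.89; interest $6.17 → $447.06; payment $447.06; balance $0.00
Balance reaches $0.00 in month 3.

3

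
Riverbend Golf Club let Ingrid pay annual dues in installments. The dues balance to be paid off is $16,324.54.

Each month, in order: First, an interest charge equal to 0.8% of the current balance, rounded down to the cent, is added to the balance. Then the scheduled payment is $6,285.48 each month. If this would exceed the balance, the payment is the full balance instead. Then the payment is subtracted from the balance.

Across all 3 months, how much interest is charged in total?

$243.66

Month 1: opening $16,324.54; interest $130.59 → $16,455.13; payment $6,285.48; balance $10,169.65
Month 2: opening $10,169.65; interest $81.35 → $10,251.00; payment $6,285.48; balance $3,965.52
Month 3: opening $3,965.52; interest $31.72 → $3,997.24; payment $3,997.24; balance $0.00
Total interest: $130.59 + $81.35 + $31.72 = $243.66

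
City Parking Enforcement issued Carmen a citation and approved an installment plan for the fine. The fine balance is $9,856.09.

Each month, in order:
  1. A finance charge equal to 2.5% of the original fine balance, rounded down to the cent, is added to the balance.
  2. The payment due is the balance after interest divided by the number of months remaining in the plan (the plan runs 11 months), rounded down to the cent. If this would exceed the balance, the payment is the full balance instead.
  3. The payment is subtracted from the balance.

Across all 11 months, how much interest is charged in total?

Month 1: opening $9,856.09; interest $246.40 → $10,102.49; payment $918.40; balance $9,184.09
Month 2: opening $9,184.09; interest $246.40 → $9,430.49; payment $943.04; balance $8,487.45
Month 3: opening $8,487.45; interest $246.40 → $8,733.85; payment $970.42; balance $7,763.43
Month 4: opening $7,763.43; interest $246.40 → $8,009.83; payment $1,001.22; balance $7,008.61
Month 5: opening $7,008.61; interest $246.40 → $7,255.01; payment $1,036.43; balance $6,218.58
Month 6: opening $6,218.58; interest $246.40 → $6,464.98; payment $1,077.49; balance $5,387.49
Month 7: opening $5,387.49; interest $246.40 → $5,633.89; payment $1,126.77; balance $4,507.12
Month 8: opening $4,507.12; interest $246.40 → $4,753.52; payment $1,188.38; balance $3,565.14
Month 9: opening $3,565.14; interest $246.40 → $3,811.54; payment $1,270.51; balance $2,541.03
Month 10: opening $2,541.03; interest $246.40 → $2,787.43; payment $1,393.71; balance $1,393.72
Month 11: opening $1,393.72; interest $246.40 → $1,640.12; payment $1,640.12; balance $0.00
Total interest: $246.40 + $246.40 + $246.40 + $246.40 + $246.40 + $246.40 + $246.40 + $246.40 + $246.40 + $246.40 + $246.40 = $2,710.40

$2,710.40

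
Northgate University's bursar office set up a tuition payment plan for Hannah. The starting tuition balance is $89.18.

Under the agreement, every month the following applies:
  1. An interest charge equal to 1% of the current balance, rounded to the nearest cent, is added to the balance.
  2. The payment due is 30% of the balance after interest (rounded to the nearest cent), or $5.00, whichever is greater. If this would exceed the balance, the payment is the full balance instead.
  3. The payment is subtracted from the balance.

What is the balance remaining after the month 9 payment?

Month 1: $89.18 +$0.89 interest = $90.07; pay $27.02 → $63.05
Month 2: $63.05 +$0.63 interest = $63.68; pay $19.10 → $44.58
Month 3: $44.58 +$0.45 interest = $45.03; pay $13.51 → $31.52
Month 4: $31.52 +$0.32 interest = $31.84; pay $9.55 → $22.29
Month 5: $22.29 +$0.22 interest = $22.51; pay $6.75 → $15.76
Month 6: $15.76 +$0.16 interest = $15.92; pay $5.00 → $10.92
Month 7: $10.92 +$0.11 interest = $11.03; pay $5.00 → $6.03
Month 8: $6.03 +$0.06 interest = $6.09; pay $5.00 → $1.09
Month 9: $1.09 +$0.01 interest = $1.10; pay $1.10 → $0.00

$0.00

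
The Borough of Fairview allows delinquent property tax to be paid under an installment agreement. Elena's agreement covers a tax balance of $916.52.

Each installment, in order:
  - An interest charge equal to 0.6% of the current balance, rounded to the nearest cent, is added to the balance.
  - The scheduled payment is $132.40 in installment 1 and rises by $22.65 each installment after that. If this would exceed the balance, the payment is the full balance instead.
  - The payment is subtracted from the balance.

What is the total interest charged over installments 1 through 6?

# | Opening | Interest | Payment | End bal
1 | $916.52 | $5.50 | $132.40 | $789.62
2 | $789.62 | $4.74 | $155.05 | $639.31
3 | $639.31 | $3.84 | $177.70 | $465.45
4 | $465.45 | $2.79 | $200.35 | $267.89
5 | $267.89 | $1.61 | $223.00 | $46.50
6 | $46.50 | $0.28 | $46.78 | $0.00
Total interest: $5.50 + $4.74 + $3.84 + $2.79 + $1.61 + $0.28 = $18.76

$18.76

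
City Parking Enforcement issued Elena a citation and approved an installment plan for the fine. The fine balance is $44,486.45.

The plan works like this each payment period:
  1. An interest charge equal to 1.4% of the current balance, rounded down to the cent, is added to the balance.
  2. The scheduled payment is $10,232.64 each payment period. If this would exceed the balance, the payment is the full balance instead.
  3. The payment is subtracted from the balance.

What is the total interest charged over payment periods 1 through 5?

Payment period 1: opening $44,486.45; interest $622.81 → $45,109.26; payment $10,232.64; balance $34,876.62
Payment period 2: opening $34,876.62; interest $488.27 → $35,364.89; payment $10,232.64; balance $25,132.25
Payment period 3: opening $25,132.25; interest $351.85 → $25,484.10; payment $10,232.64; balance $15,251.46
Payment period 4: opening $15,251.46; interest $213.52 → $15,464.98; payment $10,232.64; balance $5,232.34
Payment period 5: opening $5,232.34; interest $73.25 → $5,305.59; payment $5,305.59; balance $0.00
Total interest: $622.81 + $488.27 + $351.85 + $213.52 + $73.25 = $1,749.70

$1,749.70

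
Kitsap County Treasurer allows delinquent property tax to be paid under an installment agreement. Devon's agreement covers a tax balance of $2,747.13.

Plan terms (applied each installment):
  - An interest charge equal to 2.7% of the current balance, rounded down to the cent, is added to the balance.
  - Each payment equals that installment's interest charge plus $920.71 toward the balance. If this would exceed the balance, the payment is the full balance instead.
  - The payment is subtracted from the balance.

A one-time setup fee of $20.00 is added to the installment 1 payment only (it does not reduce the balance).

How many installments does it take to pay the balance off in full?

3

Installment 1: $2,747.13 +$74.17 interest = $2,821.30; pay $994.88 (+ $20.00 fee) → $1,826.42
Installment 2: $1,826.42 +$49.31 interest = $1,875.73; pay $970.02 → $905.71
Installment 3: $905.71 +$24.45 interest = $930.16; pay $930.16 → $0.00
Balance reaches $0.00 in installment 3.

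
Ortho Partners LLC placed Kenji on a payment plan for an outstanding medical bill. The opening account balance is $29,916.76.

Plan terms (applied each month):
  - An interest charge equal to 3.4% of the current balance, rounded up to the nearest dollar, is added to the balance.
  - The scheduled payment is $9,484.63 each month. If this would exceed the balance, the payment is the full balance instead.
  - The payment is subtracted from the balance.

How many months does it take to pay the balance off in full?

4

Month 1: $29,916.76 +$1,018.00 interest = $30,934.76; pay $9,484.63 → $21,450.13
Month 2: $21,450.13 +$730.00 interest = $22,180.13; pay $9,484.63 → $12,695.50
Month 3: $12,695.50 +$432.00 interest = $13,127.50; pay $9,484.63 → $3,642.87
Month 4: $3,642.87 +$124.00 interest = $3,766.87; pay $3,766.87 → $0.00
Balance reaches $0.00 in month 4.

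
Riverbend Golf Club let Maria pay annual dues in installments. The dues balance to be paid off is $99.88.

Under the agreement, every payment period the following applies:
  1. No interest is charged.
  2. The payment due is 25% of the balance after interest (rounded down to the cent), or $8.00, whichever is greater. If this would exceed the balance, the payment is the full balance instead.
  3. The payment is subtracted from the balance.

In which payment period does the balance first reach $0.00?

Payment period 1: $99.88 − $24.97 → $74.91
Payment period 2: $74.91 − $18.72 → $56.19
Payment period 3: $56.19 − $14.04 → $42.15
Payment period 4: $42.15 − $10.53 → $31.62
Payment period 5: $31.62 − $8.00 → $23.62
Payment period 6: $23.62 − $8.00 → $15.62
Payment period 7: $15.62 − $8.00 → $7.62
Payment period 8: $7.62 − $7.62 → $0.00
Balance reaches $0.00 in payment period 8.

8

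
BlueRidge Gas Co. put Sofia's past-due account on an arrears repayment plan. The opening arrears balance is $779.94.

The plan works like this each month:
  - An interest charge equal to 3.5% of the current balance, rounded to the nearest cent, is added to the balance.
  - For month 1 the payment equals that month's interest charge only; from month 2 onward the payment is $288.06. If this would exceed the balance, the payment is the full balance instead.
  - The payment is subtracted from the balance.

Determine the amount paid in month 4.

$258.02

Month 1: opening $779.94; interest $27.30 → $807.24; payment $27.30; balance $779.94
Month 2: opening $779.94; interest $27.30 → $807.24; payment $288.06; balance $519.18
Month 3: opening $519.18; interest $18.17 → $537.35; payment $288.06; balance $249.29
Month 4: opening $249.29; interest $8.73 → $258.02; payment $258.02; balance $0.00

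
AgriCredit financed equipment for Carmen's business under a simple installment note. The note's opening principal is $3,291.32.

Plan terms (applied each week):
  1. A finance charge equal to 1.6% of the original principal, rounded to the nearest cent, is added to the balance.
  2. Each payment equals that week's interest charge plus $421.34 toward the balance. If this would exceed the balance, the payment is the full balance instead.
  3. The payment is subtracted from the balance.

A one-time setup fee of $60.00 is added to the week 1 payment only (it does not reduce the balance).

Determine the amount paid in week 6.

$474.00

Week 1: opening $3,291.32; interest $52.66 → $3,343.98; payment $474.00 (+ $60.00 fee); balance $2,869.98
Week 2: opening $2,869.98; interest $52.66 → $2,922.64; payment $474.00; balance $2,448.64
Week 3: opening $2,448.64; interest $52.66 → $2,501.30; payment $474.00; balance $2,027.30
Week 4: opening $2,027.30; interest $52.66 → $2,079.96; payment $474.00; balance $1,605.96
Week 5: opening $1,605.96; interest $52.66 → $1,658.62; payment $474.00; balance $1,184.62
Week 6: opening $1,184.62; interest $52.66 → $1,237.28; payment $474.00; balance $763.28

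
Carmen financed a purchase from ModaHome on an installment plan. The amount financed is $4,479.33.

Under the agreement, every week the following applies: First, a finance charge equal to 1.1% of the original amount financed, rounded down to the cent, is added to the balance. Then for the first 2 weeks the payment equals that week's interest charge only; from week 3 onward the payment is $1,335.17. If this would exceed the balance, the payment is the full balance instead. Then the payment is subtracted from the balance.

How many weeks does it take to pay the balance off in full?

Week 1: $4,479.33 +$49.27 interest = $4,528.60; pay $49.27 → $4,479.33
Week 2: $4,479.33 +$49.27 interest = $4,528.60; pay $49.27 → $4,479.33
Week 3: $4,479.33 +$49.27 interest = $4,528.60; pay $1,335.17 → $3,193.43
Week 4: $3,193.43 +$49.27 interest = $3,242.70; pay $1,335.17 → $1,907.53
Week 5: $1,907.53 +$49.27 interest = $1,956.80; pay $1,335.17 → $621.63
Week 6: $621.63 +$49.27 interest = $670.90; pay $670.90 → $0.00
Balance reaches $0.00 in week 6.

6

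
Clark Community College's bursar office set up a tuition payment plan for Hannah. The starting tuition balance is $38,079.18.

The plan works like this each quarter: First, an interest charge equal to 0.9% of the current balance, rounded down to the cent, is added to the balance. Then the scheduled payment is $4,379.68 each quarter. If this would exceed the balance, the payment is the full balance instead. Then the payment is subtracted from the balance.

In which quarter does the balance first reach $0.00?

10

Quarter 1: $38,079.18 +$342.71 interest = $38,421.89; pay $4,379.68 → $34,042.21
Quarter 2: $34,042.21 +$306.37 interest = $34,348.58; pay $4,379.68 → $29,968.90
Quarter 3: $29,968.90 +$269.72 interest = $30,238.62; pay $4,379.68 → $25,858.94
Quarter 4: $25,858.94 +$232.73 interest = $26,091.67; pay $4,379.68 → $21,711.99
Quarter 5: $21,711.99 +$195.40 interest = $21,907.39; pay $4,379.68 → $17,527.71
Quarter 6: $17,527.71 +$157.74 interest = $17,685.45; pay $4,379.68 → $13,305.77
Quarter 7: $13,305.77 +$119.75 interest = $13,425.52; pay $4,379.68 → $9,045.84
Quarter 8: $9,045.84 +$81.41 interest = $9,127.25; pay $4,379.68 → $4,747.57
Quarter 9: $4,747.57 +$42.72 interest = $4,790.29; pay $4,379.68 → $410.61
Quarter 10: $410.61 +$3.69 interest = $414.30; pay $414.30 → $0.00
Balance reaches $0.00 in quarter 10.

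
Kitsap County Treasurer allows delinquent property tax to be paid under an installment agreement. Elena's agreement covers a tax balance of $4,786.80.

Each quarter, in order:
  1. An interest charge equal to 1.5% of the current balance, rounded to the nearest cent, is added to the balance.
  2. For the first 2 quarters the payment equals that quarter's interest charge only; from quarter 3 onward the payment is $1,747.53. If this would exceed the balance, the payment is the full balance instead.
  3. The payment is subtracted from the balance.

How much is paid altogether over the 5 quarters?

Quarter 1: $4,786.80 +$71.80 interest = $4,858.60; pay $71.80 → $4,786.80
Quarter 2: $4,786.80 +$71.80 interest = $4,858.60; pay $71.80 → $4,786.80
Quarter 3: $4,786.80 +$71.80 interest = $4,858.60; pay $1,747.53 → $3,111.07
Quarter 4: $3,111.07 +$46.67 interest = $3,157.74; pay $1,747.53 → $1,410.21
Quarter 5: $1,410.21 +$21.15 interest = $1,431.36; pay $1,431.36 → $0.00
Total paid: $5,070.02

$5,070.02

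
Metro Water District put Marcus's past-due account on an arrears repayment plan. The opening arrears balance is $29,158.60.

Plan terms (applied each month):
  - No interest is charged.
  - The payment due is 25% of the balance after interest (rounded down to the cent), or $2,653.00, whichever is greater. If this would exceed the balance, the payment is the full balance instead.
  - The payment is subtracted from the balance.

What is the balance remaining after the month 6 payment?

Month 1: $29,158.60 − $7,289.65 → $21,868.95
Month 2: $21,868.95 − $5,467.23 → $16,401.72
Month 3: $16,401.72 − $4,100.43 → $12,301.29
Month 4: $12,301.29 − $3,075.32 → $9,225.97
Month 5: $9,225.97 − $2,653.00 → $6,572.97
Month 6: $6,572.97 − $2,653.00 → $3,919.97

$3,919.97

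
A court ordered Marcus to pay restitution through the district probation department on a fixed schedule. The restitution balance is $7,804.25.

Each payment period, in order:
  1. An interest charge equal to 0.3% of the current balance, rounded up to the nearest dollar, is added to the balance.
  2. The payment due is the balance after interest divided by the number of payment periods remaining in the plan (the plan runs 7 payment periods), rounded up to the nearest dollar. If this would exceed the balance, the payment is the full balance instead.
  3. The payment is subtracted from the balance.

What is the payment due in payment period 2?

$1,122.00

Payment period 1: $7,804.25 +$24.00 interest = $7,828.25; pay $1,119.00 → $6,709.25
Payment period 2: $6,709.25 +$21.00 interest = $6,730.25; pay $1,122.00 → $5,608.25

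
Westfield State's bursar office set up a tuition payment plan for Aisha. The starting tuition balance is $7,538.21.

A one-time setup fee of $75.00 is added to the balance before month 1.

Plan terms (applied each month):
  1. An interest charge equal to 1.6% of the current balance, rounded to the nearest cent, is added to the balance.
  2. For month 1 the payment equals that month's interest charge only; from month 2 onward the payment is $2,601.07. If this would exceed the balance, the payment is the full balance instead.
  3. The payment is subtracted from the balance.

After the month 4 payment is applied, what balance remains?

# | Opening | Interest | Payment | End bal
1 | $7,613.21 | $121.81 | $121.81 | $7,613.21
2 | $7,613.21 | $121.81 | $2,601.07 | $5,133.95
3 | $5,133.95 | $82.14 | $2,601.07 | $2,615.02
4 | $2,615.02 | $41.84 | $2,601.07 | $55.79

$55.79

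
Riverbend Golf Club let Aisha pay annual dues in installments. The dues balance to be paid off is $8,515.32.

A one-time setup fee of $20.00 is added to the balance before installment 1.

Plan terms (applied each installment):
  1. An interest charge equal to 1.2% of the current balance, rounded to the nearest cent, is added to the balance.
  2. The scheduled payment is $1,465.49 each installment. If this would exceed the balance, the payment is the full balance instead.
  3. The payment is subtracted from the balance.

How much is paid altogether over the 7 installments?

Installment 1: opening $8,535.32; interest $102.42 → $8,637.74; payment $1,465.49; balance $7,172.25
Installment 2: opening $7,172.25; interest $86.07 → $7,258.32; payment $1,465.49; balance $5,792.83
Installment 3: opening $5,792.83; interest $69.51 → $5,862.34; payment $1,465.49; balance $4,396.85
Installment 4: opening $4,396.85; interest $52.76 → $4,449.61; payment $1,465.49; balance $2,984.12
Installment 5: opening $2,984.12; interest $35.81 → $3,019.93; payment $1,465.49; balance $1,554.44
Installment 6: opening $1,554.44; interest $18.65 → $1,573.09; payment $1,465.49; balance $107.60
Installment 7: opening $107.60; interest $1.29 → $108.89; payment $108.89; balance $0.00
Total paid: $8,901.83

$8,901.83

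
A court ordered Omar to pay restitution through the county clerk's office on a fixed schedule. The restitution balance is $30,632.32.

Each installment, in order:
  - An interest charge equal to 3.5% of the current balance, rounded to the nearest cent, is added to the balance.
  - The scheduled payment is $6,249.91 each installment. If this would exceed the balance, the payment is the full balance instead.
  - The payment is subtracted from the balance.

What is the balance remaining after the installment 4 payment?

$8,808.27

Installment 1: opening $30,632.32; interest $1,072.13 → $31,704.45; payment $6,249.91; balance $25,454.54
Installment 2: opening $25,454.54; interest $890.91 → $26,345.45; payment $6,249.91; balance $20,095.54
Installment 3: opening $20,095.54; interest $703.34 → $20,798.88; payment $6,249.91; balance $14,548.97
Installment 4: opening $14,548.97; interest $509.21 → $15,058.18; payment $6,249.91; balance $8,808.27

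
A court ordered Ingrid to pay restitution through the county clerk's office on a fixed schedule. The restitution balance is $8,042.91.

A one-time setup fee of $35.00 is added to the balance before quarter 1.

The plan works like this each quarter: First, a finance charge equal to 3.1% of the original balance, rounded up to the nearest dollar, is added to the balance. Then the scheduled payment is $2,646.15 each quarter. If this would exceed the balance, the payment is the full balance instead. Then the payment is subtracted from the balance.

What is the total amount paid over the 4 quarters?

$9,077.91

# | Opening | Interest | Payment | End bal
1 | $8,077.91 | $250.00 | $2,646.15 | $5,681.76
2 | $5,681.76 | $250.00 | $2,646.15 | $3,285.61
3 | $3,285.61 | $250.00 | $2,646.15 | $889.46
4 | $889.46 | $250.00 | $1,139.46 | $0.00
Total paid: $9,077.91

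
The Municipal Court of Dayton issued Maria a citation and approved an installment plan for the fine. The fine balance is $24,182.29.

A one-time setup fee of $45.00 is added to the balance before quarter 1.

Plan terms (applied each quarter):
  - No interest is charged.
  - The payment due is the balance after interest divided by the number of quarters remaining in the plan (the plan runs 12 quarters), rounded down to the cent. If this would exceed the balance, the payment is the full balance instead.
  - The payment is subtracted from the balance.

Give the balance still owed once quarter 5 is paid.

# | Opening | Payment | End bal
1 | $24,227.29 | $2,018.94 | $22,208.35
2 | $22,208.35 | $2,018.94 | $20,189.41
3 | $20,189.41 | $2,018.94 | $18,170.47
4 | $18,170.47 | $2,018.94 | $16,151.53
5 | $16,151.53 | $2,018.94 | $14,132.59

$14,132.59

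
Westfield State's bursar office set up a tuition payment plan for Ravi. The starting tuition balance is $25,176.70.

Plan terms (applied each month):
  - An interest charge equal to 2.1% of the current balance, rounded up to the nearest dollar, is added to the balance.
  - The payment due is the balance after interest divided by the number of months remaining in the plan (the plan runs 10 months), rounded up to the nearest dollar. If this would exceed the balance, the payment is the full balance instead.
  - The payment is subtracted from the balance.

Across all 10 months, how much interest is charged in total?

$3,102.00

# | Opening | Interest | Payment | End bal
1 | $25,176.70 | $529.00 | $2,571.00 | $23,134.70
2 | $23,134.70 | $486.00 | $2,625.00 | $20,995.70
3 | $20,995.70 | $441.00 | $2,680.00 | $18,756.70
4 | $18,756.70 | $394.00 | $2,736.00 | $16,414.70
5 | $16,414.70 | $345.00 | $2,794.00 | $13,965.70
6 | $13,965.70 | $294.00 | $2,852.00 | $11,407.70
7 | $11,407.70 | $240.00 | $2,912.00 | $8,735.70
8 | $8,735.70 | $184.00 | $2,974.00 | $5,945.70
9 | $5,945.70 | $125.00 | $3,036.00 | $3,034.70
10 | $3,034.70 | $64.00 | $3,098.70 | $0.00
Total interest: $529.00 + $486.00 + $441.00 + $394.00 + $345.00 + $294.00 + $240.00 + $184.00 + $125.00 + $64.00 = $3,102.00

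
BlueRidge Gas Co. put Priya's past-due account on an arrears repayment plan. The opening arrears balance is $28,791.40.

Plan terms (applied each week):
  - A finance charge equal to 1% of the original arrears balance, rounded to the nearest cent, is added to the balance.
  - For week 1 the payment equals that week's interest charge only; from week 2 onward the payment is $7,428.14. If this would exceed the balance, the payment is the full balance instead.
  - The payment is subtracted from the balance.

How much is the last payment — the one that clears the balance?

Week 1: opening $28,791.40; interest $287.91 → $29,079.31; payment $287.91; balance $28,791.40
Week 2: opening $28,791.40; interest $287.91 → $29,079.31; payment $7,428.14; balance $21,651.17
Week 3: opening $21,651.17; interest $287.91 → $21,939.08; payment $7,428.14; balance $14,510.94
Week 4: opening $14,510.94; interest $287.91 → $14,798.85; payment $7,428.14; balance $7,370.71
Week 5: opening $7,370.71; interest $287.91 → $7,658.62; payment $7,428.14; balance $230.48
Week 6: opening $230.48; interest $287.91 → $518.39; payment $518.39; balance $0.00

$518.39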